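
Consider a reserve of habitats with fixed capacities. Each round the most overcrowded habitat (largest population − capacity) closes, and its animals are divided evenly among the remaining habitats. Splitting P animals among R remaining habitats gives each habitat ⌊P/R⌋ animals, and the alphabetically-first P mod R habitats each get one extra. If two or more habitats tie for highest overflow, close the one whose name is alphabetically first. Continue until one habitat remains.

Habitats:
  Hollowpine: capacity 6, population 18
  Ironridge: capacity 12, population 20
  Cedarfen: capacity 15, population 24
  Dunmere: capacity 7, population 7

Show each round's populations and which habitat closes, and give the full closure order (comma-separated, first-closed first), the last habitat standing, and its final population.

Round 1: Cedarfen=24 Dunmere=7 Hollowpine=18 Ironridge=20 → close Hollowpine (overflow 12)
  18÷3 = 6 each, +1 to first 0
Round 2: Cedarfen=30 Dunmere=13 Ironridge=26 → close Cedarfen (overflow 15)
  30÷2 = 15 each, +1 to first 0
Round 3: Dunmere=28 Ironridge=41 → close Ironridge (overflow 29)
  41÷1 = 41 each, +1 to first 0

Closure order: Hollowpine, Cedarfen, Ironridge
Last habitat: Dunmere with 69 animals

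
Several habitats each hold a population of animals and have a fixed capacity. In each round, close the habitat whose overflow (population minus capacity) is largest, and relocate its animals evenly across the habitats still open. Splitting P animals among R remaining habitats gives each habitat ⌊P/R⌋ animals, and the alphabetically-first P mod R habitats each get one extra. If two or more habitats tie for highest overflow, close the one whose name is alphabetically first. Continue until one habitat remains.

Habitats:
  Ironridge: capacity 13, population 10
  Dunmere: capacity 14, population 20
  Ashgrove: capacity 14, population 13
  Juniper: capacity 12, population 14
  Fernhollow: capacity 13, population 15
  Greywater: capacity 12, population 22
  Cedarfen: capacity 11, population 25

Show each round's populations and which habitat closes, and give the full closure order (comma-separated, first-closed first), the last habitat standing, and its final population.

Round 1: Ashgrove=13 Cedarfen=25 Dunmere=20 Fernhollow=15 Greywater=22 Ironridge=10 Juniper=14 → close Cedarfen (overflow 14)
  25÷6 = 4 each, +1 to first 1
Round 2: Ashgrove=18 Dunmere=24 Fernhollow=19 Greywater=26 Ironridge=14 Juniper=18 → close Greywater (overflow 14)
  26÷5 = 5 each, +1 to first 1
Round 3: Ashgrove=24 Dunmere=29 Fernhollow=24 Ironridge=19 Juniper=23 → close Dunmere (overflow 15)
  29÷4 = 7 each, +1 to first 1
Round 4: Ashgrove=32 Fernhollow=31 Ironridge=26 Juniper=30 → close Ashgrove (overflow 18)
  32÷3 = 10 each, +1 to first 2
Round 5: Fernhollow=42 Ironridge=37 Juniper=40 → close Fernhollow (overflow 29)
  42÷2 = 21 each, +1 to first 0
Round 6: Ironridge=58 Juniper=61 → close Juniper (overflow 49)
  61÷1 = 61 each, +1 to first 0

Closure order: Cedarfen, Greywater, Dunmere, Ashgrove, Fernhollow, Juniper
Last habitat: Ironridge with 119 animals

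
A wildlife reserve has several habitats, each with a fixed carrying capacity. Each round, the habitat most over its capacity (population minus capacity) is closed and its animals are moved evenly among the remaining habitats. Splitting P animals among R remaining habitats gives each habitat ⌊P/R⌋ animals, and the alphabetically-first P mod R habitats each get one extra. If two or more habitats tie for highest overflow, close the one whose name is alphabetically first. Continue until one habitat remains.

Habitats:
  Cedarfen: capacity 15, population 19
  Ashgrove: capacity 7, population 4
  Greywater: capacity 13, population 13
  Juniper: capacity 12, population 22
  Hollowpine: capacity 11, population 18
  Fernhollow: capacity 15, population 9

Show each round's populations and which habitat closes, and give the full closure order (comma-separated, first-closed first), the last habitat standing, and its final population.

Round 1: Ashgrove=4 Cedarfen=19 Fernhollow=9 Greywater=13 Hollowpine=18 Juniper=22 → close Juniper (overflow 10)
  22÷5 = 4 each, +1 to first 2
Round 2: Ashgrove=9 Cedarfen=24 Fernhollow=13 Greywater=17 Hollowpine=22 → close Hollowpine (overflow 11)
  22÷4 = 5 each, +1 to first 2
Round 3: Ashgrove=15 Cedarfen=30 Fernhollow=18 Greywater=22 → close Cedarfen (overflow 15)
  30÷3 = 10 each, +1 to first 0
Round 4: Ashgrove=25 Fernhollow=28 Greywater=32 → close Greywater (overflow 19)
  32÷2 = 16 each, +1 to first 0
Round 5: Ashgrove=41 Fernhollow=44 → close Ashgrove (overflow 34)
  41÷1 = 41 each, +1 to first 0

Closure order: Juniper, Hollowpine, Cedarfen, Greywater, Ashgrove
Last habitat: Fernhollow with 85 animals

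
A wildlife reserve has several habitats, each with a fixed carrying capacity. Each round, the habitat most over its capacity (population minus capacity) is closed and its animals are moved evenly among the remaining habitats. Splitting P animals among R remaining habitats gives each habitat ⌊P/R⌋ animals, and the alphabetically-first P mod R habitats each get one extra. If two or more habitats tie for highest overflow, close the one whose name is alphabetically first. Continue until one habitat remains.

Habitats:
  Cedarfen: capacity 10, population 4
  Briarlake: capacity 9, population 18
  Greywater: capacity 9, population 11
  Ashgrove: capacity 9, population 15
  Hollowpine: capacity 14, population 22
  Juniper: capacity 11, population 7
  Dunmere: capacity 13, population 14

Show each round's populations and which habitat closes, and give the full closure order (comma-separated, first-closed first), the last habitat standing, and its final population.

Round 1: Ashgrove=15 Briarlake=18 Cedarfen=4 Dunmere=14 Greywater=11 Hollowpine=22 Juniper=7 → close Briarlake (overflow 9)
  18÷6 = 3 each, +1 to first 0
Round 2: Ashgrove=18 Cedarfen=7 Dunmere=17 Greywater=14 Hollowpine=25 Juniper=10 → close Hollowpine (overflow 11)
  25÷5 = 5 each, +1 to first 0
Round 3: Ashgrove=23 Cedarfen=12 Dunmere=22 Greywater=19 Juniper=15 → close Ashgrove (overflow 14)
  23÷4 = 5 each, +1 to first 3
Round 4: Cedarfen=18 Dunmere=28 Greywater=25 Juniper=20 → close Greywater (overflow 16)
  25÷3 = 8 each, +1 to first 1
Round 5: Cedarfen=27 Dunmere=36 Juniper=28 → close Dunmere (overflow 23)
  36÷2 = 18 each, +1 to first 0
Round 6: Cedarfen=45 Juniper=46 → close Cedarfen (overflow 35)
  45÷1 = 45 each, +1 to first 0

Closure order: Briarlake, Hollowpine, Ashgrove, Greywater, Dunmere, Cedarfen
Last habitat: Juniper with 91 animals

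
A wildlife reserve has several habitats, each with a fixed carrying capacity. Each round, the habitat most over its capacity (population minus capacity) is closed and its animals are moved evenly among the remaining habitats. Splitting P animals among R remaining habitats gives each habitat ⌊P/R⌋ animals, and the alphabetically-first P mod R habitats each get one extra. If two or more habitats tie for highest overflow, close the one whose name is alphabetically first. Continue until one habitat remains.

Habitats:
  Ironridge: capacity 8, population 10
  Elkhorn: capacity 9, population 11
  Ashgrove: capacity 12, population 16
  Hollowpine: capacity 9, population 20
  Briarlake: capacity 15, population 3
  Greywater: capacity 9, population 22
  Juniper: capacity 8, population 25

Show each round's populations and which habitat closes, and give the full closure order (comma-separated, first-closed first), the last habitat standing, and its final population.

Round 1: Ashgrove=16 Briarlake=3 Elkhorn=11 Greywater=22 Hollowpine=20 Ironridge=10 Juniper=25 → close Juniper (overflow 17)
  25÷6 = 4 each, +1 to first 1
Round 2: Ashgrove=21 Briarlake=7 Elkhorn=15 Greywater=26 Hollowpine=24 Ironridge=14 → close Greywater (overflow 17)
  26÷5 = 5 each, +1 to first 1
Round 3: Ashgrove=27 Briarlake=12 Elkhorn=20 Hollowpine=29 Ironridge=19 → close Hollowpine (overflow 20)
  29÷4 = 7 each, +1 to first 1
Round 4: Ashgrove=35 Briarlake=19 Elkhorn=27 Ironridge=26 → close Ashgrove (overflow 23)
  35÷3 = 11 each, +1 to first 2
Round 5: Briarlake=31 Elkhorn=39 Ironridge=37 → close Elkhorn (overflow 30)
  39÷2 = 19 each, +1 to first 1
Round 6: Briarlake=51 Ironridge=56 → close Ironridge (overflow 48)
  56÷1 = 56 each, +1 to first 0

Closure order: Juniper, Greywater, Hollowpine, Ashgrove, Elkhorn, Ironridge
Last habitat: Briarlake with 107 animals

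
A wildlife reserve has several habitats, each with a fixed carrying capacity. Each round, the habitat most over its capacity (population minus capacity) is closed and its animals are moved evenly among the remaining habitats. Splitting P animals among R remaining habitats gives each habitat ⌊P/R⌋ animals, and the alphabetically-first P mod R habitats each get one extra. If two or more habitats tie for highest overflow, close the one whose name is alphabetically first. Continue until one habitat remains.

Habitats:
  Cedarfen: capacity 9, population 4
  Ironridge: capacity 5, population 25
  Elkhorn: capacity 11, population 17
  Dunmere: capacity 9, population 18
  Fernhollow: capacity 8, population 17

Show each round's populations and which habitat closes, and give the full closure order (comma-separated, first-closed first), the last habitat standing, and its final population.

Closure order: Ironridge, Dunmere, Fernhollow, Elkhorn
Last habitat: Cedarfen with 81 animals

Round 1: Cedarfen=4 Dunmere=18 Elkhorn=17 Fernhollow=17 Ironridge=25 → close Ironridge (overflow 20)
  25÷4 = 6 each, +1 to first 1
Round 2: Cedarfen=11 Dunmere=24 Elkhorn=23 Fernhollow=23 → close Dunmere (overflow 15)
  24÷3 = 8 each, +1 to first 0
Round 3: Cedarfen=19 Elkhorn=31 Fernhollow=31 → close Fernhollow (overflow 23)
  31÷2 = 15 each, +1 to first 1
Round 4: Cedarfen=35 Elkhorn=46 → close Elkhorn (overflow 35)
  46÷1 = 46 each, +1 to first 0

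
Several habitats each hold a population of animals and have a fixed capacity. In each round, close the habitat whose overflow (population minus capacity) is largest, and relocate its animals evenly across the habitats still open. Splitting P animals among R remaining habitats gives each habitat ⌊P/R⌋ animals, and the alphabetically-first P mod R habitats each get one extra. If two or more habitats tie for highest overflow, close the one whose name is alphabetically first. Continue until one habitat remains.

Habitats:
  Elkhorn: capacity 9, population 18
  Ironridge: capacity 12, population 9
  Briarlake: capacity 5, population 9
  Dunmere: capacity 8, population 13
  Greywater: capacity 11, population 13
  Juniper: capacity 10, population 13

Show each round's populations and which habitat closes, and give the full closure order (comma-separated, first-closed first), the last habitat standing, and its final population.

Round 1: Briarlake=9 Dunmere=13 Elkhorn=18 Greywater=13 Ironridge=9 Juniper=13 → close Elkhorn (overflow 9)
  18÷5 = 3 each, +1 to first 3
Round 2: Briarlake=13 Dunmere=17 Greywater=17 Ironridge=12 Juniper=16 → close Dunmere (overflow 9)
  17÷4 = 4 each, +1 to first 1
Round 3: Briarlake=18 Greywater=21 Ironridge=16 Juniper=20 → close Briarlake (overflow 13)
  18÷3 = 6 each, +1 to first 0
Round 4: Greywater=27 Ironridge=22 Juniper=26 → close Greywater (overflow 16)
  27÷2 = 13 each, +1 to first 1
Round 5: Ironridge=36 Juniper=39 → close Juniper (overflow 29)
  39÷1 = 39 each, +1 to first 0

Closure order: Elkhorn, Dunmere, Briarlake, Greywater, Juniper
Last habitat: Ironridge with 75 animals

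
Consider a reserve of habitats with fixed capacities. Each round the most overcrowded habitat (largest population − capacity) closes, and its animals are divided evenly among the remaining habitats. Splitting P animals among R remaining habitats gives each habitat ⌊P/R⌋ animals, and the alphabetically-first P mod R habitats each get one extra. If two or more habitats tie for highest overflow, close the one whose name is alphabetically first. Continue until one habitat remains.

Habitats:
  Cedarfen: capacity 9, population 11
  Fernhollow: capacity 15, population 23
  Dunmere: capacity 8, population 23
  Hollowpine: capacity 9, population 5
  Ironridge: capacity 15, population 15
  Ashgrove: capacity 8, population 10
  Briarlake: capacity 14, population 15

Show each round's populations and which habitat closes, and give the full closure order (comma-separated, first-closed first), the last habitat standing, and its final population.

Closure order: Dunmere, Fernhollow, Ashgrove, Briarlake, Cedarfen, Ironridge
Last habitat: Hollowpine with 102 animals

Round 1: Ashgrove=10 Briarlake=15 Cedarfen=11 Dunmere=23 Fernhollow=23 Hollowpine=5 Ironridge=15 → close Dunmere (overflow 15)
  23÷6 = 3 each, +1 to first 5
Round 2: Ashgrove=14 Briarlake=19 Cedarfen=15 Fernhollow=27 Hollowpine=9 Ironridge=18 → close Fernhollow (overflow 12)
  27÷5 = 5 each, +1 to first 2
Round 3: Ashgrove=20 Briarlake=25 Cedarfen=20 Hollowpine=14 Ironridge=23 → close Ashgrove (overflow 12)
  20÷4 = 5 each, +1 to first 0
Round 4: Briarlake=30 Cedarfen=25 Hollowpine=19 Ironridge=28 → close Briarlake (overflow 16)
  30÷3 = 10 each, +1 to first 0
Round 5: Cedarfen=35 Hollowpine=29 Ironridge=38 → close Cedarfen (overflow 26)
  35÷2 = 17 each, +1 to first 1
Round 6: Hollowpine=47 Ironridge=55 → close Ironridge (overflow 40)
  55÷1 = 55 each, +1 to first 0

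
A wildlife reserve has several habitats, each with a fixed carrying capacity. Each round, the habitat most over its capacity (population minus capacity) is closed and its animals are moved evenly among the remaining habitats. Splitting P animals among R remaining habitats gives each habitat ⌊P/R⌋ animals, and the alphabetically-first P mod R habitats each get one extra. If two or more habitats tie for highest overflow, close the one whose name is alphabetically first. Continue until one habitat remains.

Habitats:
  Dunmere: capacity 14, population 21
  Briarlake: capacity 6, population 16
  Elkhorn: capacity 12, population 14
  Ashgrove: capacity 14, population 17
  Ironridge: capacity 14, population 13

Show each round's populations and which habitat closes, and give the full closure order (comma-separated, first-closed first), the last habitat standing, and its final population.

Round 1: Ashgrove=17 Briarlake=16 Dunmere=21 Elkhorn=14 Ironridge=13 → close Briarlake (overflow 10)
  16÷4 = 4 each, +1 to first 0
Round 2: Ashgrove=21 Dunmere=25 Elkhorn=18 Ironridge=17 → close Dunmere (overflow 11)
  25÷3 = 8 each, +1 to first 1
Round 3: Ashgrove=30 Elkhorn=26 Ironridge=25 → close Ashgrove (overflow 16)
  30÷2 = 15 each, +1 to first 0
Round 4: Elkhorn=41 Ironridge=40 → close Elkhorn (overflow 29)
  41÷1 = 41 each, +1 to first 0

Closure order: Briarlake, Dunmere, Ashgrove, Elkhorn
Last habitat: Ironridge with 81 animals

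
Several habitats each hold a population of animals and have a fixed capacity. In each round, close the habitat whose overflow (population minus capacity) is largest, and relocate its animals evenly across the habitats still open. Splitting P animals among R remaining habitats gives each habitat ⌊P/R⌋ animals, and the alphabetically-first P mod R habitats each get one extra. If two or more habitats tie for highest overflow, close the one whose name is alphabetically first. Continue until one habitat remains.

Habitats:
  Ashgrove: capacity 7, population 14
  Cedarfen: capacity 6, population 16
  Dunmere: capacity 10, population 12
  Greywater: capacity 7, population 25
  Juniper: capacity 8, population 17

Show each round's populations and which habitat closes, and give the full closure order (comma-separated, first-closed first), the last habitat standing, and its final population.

Closure order: Greywater, Cedarfen, Ashgrove, Juniper
Last habitat: Dunmere with 84 animals

Round 1: Ashgrove=14 Cedarfen=16 Dunmere=12 Greywater=25 Juniper=17 → close Greywater (overflow 18)
  25÷4 = 6 each, +1 to first 1
Round 2: Ashgrove=21 Cedarfen=22 Dunmere=18 Juniper=23 → close Cedarfen (overflow 16)
  22÷3 = 7 each, +1 to first 1
Round 3: Ashgrove=29 Dunmere=25 Juniper=30 → close Ashgrove (overflow 22)
  29÷2 = 14 each, +1 to first 1
Round 4: Dunmere=40 Juniper=44 → close Juniper (overflow 36)
  44÷1 = 44 each, +1 to first 0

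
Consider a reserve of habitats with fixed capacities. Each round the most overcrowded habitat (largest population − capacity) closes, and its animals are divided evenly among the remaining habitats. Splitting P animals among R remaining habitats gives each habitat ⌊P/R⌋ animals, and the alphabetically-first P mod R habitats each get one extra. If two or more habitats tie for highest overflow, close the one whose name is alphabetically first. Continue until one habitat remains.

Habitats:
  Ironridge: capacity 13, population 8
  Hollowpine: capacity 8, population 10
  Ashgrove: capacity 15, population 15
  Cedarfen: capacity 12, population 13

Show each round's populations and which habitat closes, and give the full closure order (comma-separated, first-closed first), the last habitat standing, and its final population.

Round 1: Ashgrove=15 Cedarfen=13 Hollowpine=10 Ironridge=8 → close Hollowpine (overflow 2)
  10÷3 = 3 each, +1 to first 1
Round 2: Ashgrove=19 Cedarfen=16 Ironridge=11 → close Ashgrove (overflow 4)
  19÷2 = 9 each, +1 to first 1
Round 3: Cedarfen=26 Ironridge=20 → close Cedarfen (overflow 14)
  26÷1 = 26 each, +1 to first 0

Closure order: Hollowpine, Ashgrove, Cedarfen
Last habitat: Ironridge with 46 animals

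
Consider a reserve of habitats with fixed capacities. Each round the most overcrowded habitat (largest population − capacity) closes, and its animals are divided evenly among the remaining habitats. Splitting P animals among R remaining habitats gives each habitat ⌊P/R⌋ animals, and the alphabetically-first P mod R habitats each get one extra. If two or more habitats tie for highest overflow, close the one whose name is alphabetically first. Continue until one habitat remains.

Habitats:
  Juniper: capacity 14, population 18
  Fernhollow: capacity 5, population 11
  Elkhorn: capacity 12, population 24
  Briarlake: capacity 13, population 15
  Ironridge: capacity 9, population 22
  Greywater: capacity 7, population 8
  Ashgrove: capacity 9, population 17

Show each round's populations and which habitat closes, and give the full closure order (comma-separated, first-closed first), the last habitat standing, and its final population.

Closure order: Ironridge, Elkhorn, Ashgrove, Fernhollow, Briarlake, Juniper
Last habitat: Greywater with 115 animals

Round 1: Ashgrove=17 Briarlake=15 Elkhorn=24 Fernhollow=11 Greywater=8 Ironridge=22 Juniper=18 → close Ironridge (overflow 13)
  22÷6 = 3 each, +1 to first 4
Round 2: Ashgrove=21 Briarlake=19 Elkhorn=28 Fernhollow=15 Greywater=11 Juniper=21 → close Elkhorn (overflow 16)
  28÷5 = 5 each, +1 to first 3
Round 3: Ashgrove=27 Briarlake=25 Fernhollow=21 Greywater=16 Juniper=26 → close Ashgrove (overflow 18)
  27÷4 = 6 each, +1 to first 3
Round 4: Briarlake=32 Fernhollow=28 Greywater=23 Juniper=32 → close Fernhollow (overflow 23)
  28÷3 = 9 each, +1 to first 1
Round 5: Briarlake=42 Greywater=32 Juniper=41 → close Briarlake (overflow 29)
  42÷2 = 21 each, +1 to first 0
Round 6: Greywater=53 Juniper=62 → close Juniper (overflow 48)
  62÷1 = 62 each, +1 to first 0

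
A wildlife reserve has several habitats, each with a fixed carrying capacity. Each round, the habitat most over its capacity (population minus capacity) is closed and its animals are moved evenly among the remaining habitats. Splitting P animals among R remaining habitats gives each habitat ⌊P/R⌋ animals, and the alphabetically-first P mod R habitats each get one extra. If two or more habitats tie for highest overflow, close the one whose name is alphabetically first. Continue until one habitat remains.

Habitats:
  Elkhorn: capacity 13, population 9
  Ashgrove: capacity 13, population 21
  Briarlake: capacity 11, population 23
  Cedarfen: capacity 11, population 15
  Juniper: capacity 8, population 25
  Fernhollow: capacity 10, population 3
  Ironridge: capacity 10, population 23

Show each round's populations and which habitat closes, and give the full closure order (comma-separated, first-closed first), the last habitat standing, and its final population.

Closure order: Juniper, Ironridge, Briarlake, Ashgrove, Cedarfen, Elkhorn
Last habitat: Fernhollow with 119 animals

Round 1: Ashgrove=21 Briarlake=23 Cedarfen=15 Elkhorn=9 Fernhollow=3 Ironridge=23 Juniper=25 → close Juniper (overflow 17)
  25÷6 = 4 each, +1 to first 1
Round 2: Ashgrove=26 Briarlake=27 Cedarfen=19 Elkhorn=13 Fernhollow=7 Ironridge=27 → close Ironridge (overflow 17)
  27÷5 = 5 each, +1 to first 2
Round 3: Ashgrove=32 Briarlake=33 Cedarfen=24 Elkhorn=18 Fernhollow=12 → close Briarlake (overflow 22)
  33÷4 = 8 each, +1 to first 1
Round 4: Ashgrove=41 Cedarfen=32 Elkhorn=26 Fernhollow=20 → close Ashgrove (overflow 28)
  41÷3 = 13 each, +1 to first 2
Round 5: Cedarfen=46 Elkhorn=40 Fernhollow=33 → close Cedarfen (overflow 35)
  46÷2 = 23 each, +1 to first 0
Round 6: Elkhorn=63 Fernhollow=56 → close Elkhorn (overflow 50)
  63÷1 = 63 each, +1 to first 0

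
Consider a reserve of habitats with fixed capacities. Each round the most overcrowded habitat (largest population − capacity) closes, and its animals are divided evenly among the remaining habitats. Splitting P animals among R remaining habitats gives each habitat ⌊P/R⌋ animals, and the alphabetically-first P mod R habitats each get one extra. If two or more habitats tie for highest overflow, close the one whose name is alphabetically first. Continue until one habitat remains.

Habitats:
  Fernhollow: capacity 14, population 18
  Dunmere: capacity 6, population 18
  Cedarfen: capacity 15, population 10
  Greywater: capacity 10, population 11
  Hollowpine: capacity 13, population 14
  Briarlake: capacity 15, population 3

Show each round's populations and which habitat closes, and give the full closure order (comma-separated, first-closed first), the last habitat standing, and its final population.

Closure order: Dunmere, Fernhollow, Greywater, Hollowpine, Cedarfen
Last habitat: Briarlake with 74 animals

Round 1: Briarlake=3 Cedarfen=10 Dunmere=18 Fernhollow=18 Greywater=11 Hollowpine=14 → close Dunmere (overflow 12)
  18÷5 = 3 each, +1 to first 3
Round 2: Briarlake=7 Cedarfen=14 Fernhollow=22 Greywater=14 Hollowpine=17 → close Fernhollow (overflow 8)
  22÷4 = 5 each, +1 to first 2
Round 3: Briarlake=13 Cedarfen=20 Greywater=19 Hollowpine=22 → close Greywater (overflow 9)
  19÷3 = 6 each, +1 to first 1
Round 4: Briarlake=20 Cedarfen=26 Hollowpine=28 → close Hollowpine (overflow 15)
  28÷2 = 14 each, +1 to first 0
Round 5: Briarlake=34 Cedarfen=40 → close Cedarfen (overflow 25)
  40÷1 = 40 each, +1 to first 0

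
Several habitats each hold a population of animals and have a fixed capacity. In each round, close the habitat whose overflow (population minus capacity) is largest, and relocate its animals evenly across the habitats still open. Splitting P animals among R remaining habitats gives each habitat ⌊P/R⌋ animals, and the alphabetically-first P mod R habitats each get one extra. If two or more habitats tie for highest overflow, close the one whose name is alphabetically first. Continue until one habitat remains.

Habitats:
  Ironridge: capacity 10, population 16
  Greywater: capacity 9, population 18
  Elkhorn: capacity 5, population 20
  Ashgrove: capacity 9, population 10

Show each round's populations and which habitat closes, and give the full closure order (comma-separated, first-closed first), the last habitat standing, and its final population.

Closure order: Elkhorn, Greywater, Ironridge
Last habitat: Ashgrove with 64 animals

Round 1: Ashgrove=10 Elkhorn=20 Greywater=18 Ironridge=16 → close Elkhorn (overflow 15)
  20÷3 = 6 each, +1 to first 2
Round 2: Ashgrove=17 Greywater=25 Ironridge=22 → close Greywater (overflow 16)
  25÷2 = 12 each, +1 to first 1
Round 3: Ashgrove=30 Ironridge=34 → close Ironridge (overflow 24)
  34÷1 = 34 each, +1 to first 0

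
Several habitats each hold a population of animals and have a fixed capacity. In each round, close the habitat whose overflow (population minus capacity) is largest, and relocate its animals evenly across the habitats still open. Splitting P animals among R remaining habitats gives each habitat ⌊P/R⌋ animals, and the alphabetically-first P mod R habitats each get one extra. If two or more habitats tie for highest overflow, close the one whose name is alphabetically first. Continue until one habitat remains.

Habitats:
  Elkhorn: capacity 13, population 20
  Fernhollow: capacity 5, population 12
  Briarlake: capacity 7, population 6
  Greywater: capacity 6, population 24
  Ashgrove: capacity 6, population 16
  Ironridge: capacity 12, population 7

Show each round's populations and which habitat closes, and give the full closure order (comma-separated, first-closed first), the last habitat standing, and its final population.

Closure order: Greywater, Ashgrove, Elkhorn, Fernhollow, Briarlake
Last habitat: Ironridge with 85 animals

Round 1: Ashgrove=16 Briarlake=6 Elkhorn=20 Fernhollow=12 Greywater=24 Ironridge=7 → close Greywater (overflow 18)
  24÷5 = 4 each, +1 to first 4
Round 2: Ashgrove=21 Briarlake=11 Elkhorn=25 Fernhollow=17 Ironridge=11 → close Ashgrove (overflow 15)
  21÷4 = 5 each, +1 to first 1
Round 3: Briarlake=17 Elkhorn=30 Fernhollow=22 Ironridge=16 → close Elkhorn (overflow 17)
  30÷3 = 10 each, +1 to first 0
Round 4: Briarlake=27 Fernhollow=32 Ironridge=26 → close Fernhollow (overflow 27)
  32÷2 = 16 each, +1 to first 0
Round 5: Briarlake=43 Ironridge=42 → close Briarlake (overflow 36)
  43÷1 = 43 each, +1 to first 0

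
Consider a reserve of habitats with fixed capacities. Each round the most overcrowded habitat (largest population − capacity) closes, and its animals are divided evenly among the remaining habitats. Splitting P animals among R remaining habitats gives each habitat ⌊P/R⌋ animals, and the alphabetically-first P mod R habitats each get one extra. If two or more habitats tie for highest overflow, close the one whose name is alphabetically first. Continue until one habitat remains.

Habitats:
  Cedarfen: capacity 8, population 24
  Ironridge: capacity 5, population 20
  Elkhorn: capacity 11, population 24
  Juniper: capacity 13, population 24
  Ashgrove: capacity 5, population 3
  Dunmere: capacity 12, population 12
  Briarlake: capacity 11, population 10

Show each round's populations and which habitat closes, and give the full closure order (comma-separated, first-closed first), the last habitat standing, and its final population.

Round 1: Ashgrove=3 Briarlake=10 Cedarfen=24 Dunmere=12 Elkhorn=24 Ironridge=20 Juniper=24 → close Cedarfen (overflow 16)
  24÷6 = 4 each, +1 to first 0
Round 2: Ashgrove=7 Briarlake=14 Dunmere=16 Elkhorn=28 Ironridge=24 Juniper=28 → close Ironridge (overflow 19)
  24÷5 = 4 each, +1 to first 4
Round 3: Ashgrove=12 Briarlake=19 Dunmere=21 Elkhorn=33 Juniper=32 → close Elkhorn (overflow 22)
  33÷4 = 8 each, +1 to first 1
Round 4: Ashgrove=21 Briarlake=27 Dunmere=29 Juniper=40 → close Juniper (overflow 27)
  40÷3 = 13 each, +1 to first 1
Round 5: Ashgrove=35 Briarlake=40 Dunmere=42 → close Ashgrove (overflow 30)
  35÷2 = 17 each, +1 to first 1
Round 6: Briarlake=58 Dunmere=59 → close Briarlake (overflow 47)
  58÷1 = 58 each, +1 to first 0

Closure order: Cedarfen, Ironridge, Elkhorn, Juniper, Ashgrove, Briarlake
Last habitat: Dunmere with 117 animals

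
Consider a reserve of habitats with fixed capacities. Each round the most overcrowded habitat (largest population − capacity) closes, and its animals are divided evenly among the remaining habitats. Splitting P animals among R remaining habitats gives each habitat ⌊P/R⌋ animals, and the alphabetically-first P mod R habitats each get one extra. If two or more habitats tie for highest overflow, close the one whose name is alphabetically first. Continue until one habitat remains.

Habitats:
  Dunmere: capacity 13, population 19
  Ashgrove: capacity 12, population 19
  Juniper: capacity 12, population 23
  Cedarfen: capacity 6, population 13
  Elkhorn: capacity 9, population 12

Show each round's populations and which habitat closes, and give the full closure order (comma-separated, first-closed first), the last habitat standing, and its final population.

Round 1: Ashgrove=19 Cedarfen=13 Dunmere=19 Elkhorn=12 Juniper=23 → close Juniper (overflow 11)
  23÷4 = 5 each, +1 to first 3
Round 2: Ashgrove=25 Cedarfen=19 Dunmere=25 Elkhorn=17 → close Ashgrove (overflow 13)
  25÷3 = 8 each, +1 to first 1
Round 3: Cedarfen=28 Dunmere=33 Elkhorn=25 → close Cedarfen (overflow 22)
  28÷2 = 14 each, +1 to first 0
Round 4: Dunmere=47 Elkhorn=39 → close Dunmere (overflow 34)
  47÷1 = 47 each, +1 to first 0

Closure order: Juniper, Ashgrove, Cedarfen, Dunmere
Last habitat: Elkhorn with 86 animals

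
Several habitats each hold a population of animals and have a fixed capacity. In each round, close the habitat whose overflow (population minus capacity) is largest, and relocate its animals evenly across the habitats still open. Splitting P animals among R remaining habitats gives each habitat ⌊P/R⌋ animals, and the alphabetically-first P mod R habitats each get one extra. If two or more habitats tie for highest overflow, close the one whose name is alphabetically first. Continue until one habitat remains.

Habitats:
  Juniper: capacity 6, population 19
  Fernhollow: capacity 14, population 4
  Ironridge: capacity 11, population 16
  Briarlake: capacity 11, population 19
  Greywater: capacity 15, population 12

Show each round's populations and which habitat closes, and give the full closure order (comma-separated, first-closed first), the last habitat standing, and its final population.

Round 1: Briarlake=19 Fernhollow=4 Greywater=12 Ironridge=16 Juniper=19 → close Juniper (overflow 13)
  19÷4 = 4 each, +1 to first 3
Round 2: Briarlake=24 Fernhollow=9 Greywater=17 Ironridge=20 → close Briarlake (overflow 13)
  24÷3 = 8 each, +1 to first 0
Round 3: Fernhollow=17 Greywater=25 Ironridge=28 → close Ironridge (overflow 17)
  28÷2 = 14 each, +1 to first 0
Round 4: Fernhollow=31 Greywater=39 → close Greywater (overflow 24)
  39÷1 = 39 each, +1 to first 0

Closure order: Juniper, Briarlake, Ironridge, Greywater
Last habitat: Fernhollow with 70 animals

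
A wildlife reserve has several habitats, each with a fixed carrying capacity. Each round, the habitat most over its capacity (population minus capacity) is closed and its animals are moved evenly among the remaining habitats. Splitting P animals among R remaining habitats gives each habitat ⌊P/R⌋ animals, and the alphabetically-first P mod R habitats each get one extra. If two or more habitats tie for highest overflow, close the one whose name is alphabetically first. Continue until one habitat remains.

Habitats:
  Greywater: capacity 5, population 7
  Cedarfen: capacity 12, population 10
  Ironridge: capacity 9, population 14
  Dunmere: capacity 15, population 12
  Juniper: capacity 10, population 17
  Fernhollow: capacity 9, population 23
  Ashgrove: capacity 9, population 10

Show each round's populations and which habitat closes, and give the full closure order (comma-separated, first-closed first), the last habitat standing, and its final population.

Closure order: Fernhollow, Juniper, Ironridge, Ashgrove, Greywater, Cedarfen
Last habitat: Dunmere with 93 animals

Round 1: Ashgrove=10 Cedarfen=10 Dunmere=12 Fernhollow=23 Greywater=7 Ironridge=14 Juniper=17 → close Fernhollow (overflow 14)
  23÷6 = 3 each, +1 to first 5
Round 2: Ashgrove=14 Cedarfen=14 Dunmere=16 Greywater=11 Ironridge=18 Juniper=20 → close Juniper (overflow 10)
  20÷5 = 4 each, +1 to first 0
Round 3: Ashgrove=18 Cedarfen=18 Dunmere=20 Greywater=15 Ironridge=22 → close Ironridge (overflow 13)
  22÷4 = 5 each, +1 to first 2
Round 4: Ashgrove=24 Cedarfen=24 Dunmere=25 Greywater=20 → close Ashgrove (overflow 15)
  24÷3 = 8 each, +1 to first 0
Round 5: Cedarfen=32 Dunmere=33 Greywater=28 → close Greywater (overflow 23)
  28÷2 = 14 each, +1 to first 0
Round 6: Cedarfen=46 Dunmere=47 → close Cedarfen (overflow 34)
  46÷1 = 46 each, +1 to first 0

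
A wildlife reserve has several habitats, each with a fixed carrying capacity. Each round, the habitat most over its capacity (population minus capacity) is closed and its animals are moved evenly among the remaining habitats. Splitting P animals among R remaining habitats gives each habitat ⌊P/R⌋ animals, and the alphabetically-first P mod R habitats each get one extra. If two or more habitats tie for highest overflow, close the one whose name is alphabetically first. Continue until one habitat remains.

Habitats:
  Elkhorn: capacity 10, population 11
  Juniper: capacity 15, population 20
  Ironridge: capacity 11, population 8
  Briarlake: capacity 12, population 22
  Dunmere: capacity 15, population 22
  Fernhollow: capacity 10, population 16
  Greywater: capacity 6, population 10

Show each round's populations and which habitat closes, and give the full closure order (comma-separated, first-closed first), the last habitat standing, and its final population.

Closure order: Briarlake, Dunmere, Fernhollow, Greywater, Elkhorn, Juniper
Last habitat: Ironridge with 109 animals

Round 1: Briarlake=22 Dunmere=22 Elkhorn=11 Fernhollow=16 Greywater=10 Ironridge=8 Juniper=20 → close Briarlake (overflow 10)
  22÷6 = 3 each, +1 to first 4
Round 2: Dunmere=26 Elkhorn=15 Fernhollow=20 Greywater=14 Ironridge=11 Juniper=23 → close Dunmere (overflow 11)
  26÷5 = 5 each, +1 to first 1
Round 3: Elkhorn=21 Fernhollow=25 Greywater=19 Ironridge=16 Juniper=28 → close Fernhollow (overflow 15)
  25÷4 = 6 each, +1 to first 1
Round 4: Elkhorn=28 Greywater=25 Ironridge=22 Juniper=34 → close Greywater (overflow 19)
  25÷3 = 8 each, +1 to first 1
Round 5: Elkhorn=37 Ironridge=30 Juniper=42 → close Elkhorn (overflow 27)
  37÷2 = 18 each, +1 to first 1
Round 6: Ironridge=49 Juniper=60 → close Juniper (overflow 45)
  60÷1 = 60 each, +1 to first 0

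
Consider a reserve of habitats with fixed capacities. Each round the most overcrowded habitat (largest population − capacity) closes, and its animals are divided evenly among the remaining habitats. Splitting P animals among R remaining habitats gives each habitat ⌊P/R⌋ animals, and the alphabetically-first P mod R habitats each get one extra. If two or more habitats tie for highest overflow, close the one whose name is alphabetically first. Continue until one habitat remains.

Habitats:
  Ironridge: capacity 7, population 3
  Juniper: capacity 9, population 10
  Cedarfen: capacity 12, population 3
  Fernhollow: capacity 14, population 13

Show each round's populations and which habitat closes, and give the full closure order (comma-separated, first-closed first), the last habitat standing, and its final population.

Round 1: Cedarfen=3 Fernhollow=13 Ironridge=3 Juniper=10 → close Juniper (overflow 1)
  10÷3 = 3 each, +1 to first 1
Round 2: Cedarfen=7 Fernhollow=16 Ironridge=6 → close Fernhollow (overflow 2)
  16÷2 = 8 each, +1 to first 0
Round 3: Cedarfen=15 Ironridge=14 → close Ironridge (overflow 7)
  14÷1 = 14 each, +1 to first 0

Closure order: Juniper, Fernhollow, Ironridge
Last habitat: Cedarfen with 29 animals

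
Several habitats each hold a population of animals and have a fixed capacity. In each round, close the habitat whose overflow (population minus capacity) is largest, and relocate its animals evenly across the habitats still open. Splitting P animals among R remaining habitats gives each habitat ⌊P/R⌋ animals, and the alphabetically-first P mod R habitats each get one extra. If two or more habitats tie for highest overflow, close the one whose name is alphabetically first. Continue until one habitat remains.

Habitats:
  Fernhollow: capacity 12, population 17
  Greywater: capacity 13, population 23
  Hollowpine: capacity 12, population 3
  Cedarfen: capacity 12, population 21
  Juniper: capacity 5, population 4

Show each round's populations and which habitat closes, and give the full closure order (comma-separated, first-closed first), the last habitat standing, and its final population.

Closure order: Greywater, Cedarfen, Fernhollow, Juniper
Last habitat: Hollowpine with 68 animals

Round 1: Cedarfen=21 Fernhollow=17 Greywater=23 Hollowpine=3 Juniper=4 → close Greywater (overflow 10)
  23÷4 = 5 each, +1 to first 3
Round 2: Cedarfen=27 Fernhollow=23 Hollowpine=9 Juniper=9 → close Cedarfen (overflow 15)
  27÷3 = 9 each, +1 to first 0
Round 3: Fernhollow=32 Hollowpine=18 Juniper=18 → close Fernhollow (overflow 20)
  32÷2 = 16 each, +1 to first 0
Round 4: Hollowpine=34 Juniper=34 → close Juniper (overflow 29)
  34÷1 = 34 each, +1 to first 0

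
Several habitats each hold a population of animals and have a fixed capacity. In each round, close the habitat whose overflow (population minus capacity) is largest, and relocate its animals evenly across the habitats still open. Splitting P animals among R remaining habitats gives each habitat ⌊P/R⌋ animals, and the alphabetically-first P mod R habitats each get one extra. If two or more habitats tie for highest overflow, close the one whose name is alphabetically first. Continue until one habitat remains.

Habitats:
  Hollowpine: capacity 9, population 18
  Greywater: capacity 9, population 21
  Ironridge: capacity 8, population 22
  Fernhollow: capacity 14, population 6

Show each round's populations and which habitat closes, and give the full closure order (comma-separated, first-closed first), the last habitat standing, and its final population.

Round 1: Fernhollow=6 Greywater=21 Hollowpine=18 Ironridge=22 → close Ironridge (overflow 14)
  22÷3 = 7 each, +1 to first 1
Round 2: Fernhollow=14 Greywater=28 Hollowpine=25 → close Greywater (overflow 19)
  28÷2 = 14 each, +1 to first 0
Round 3: Fernhollow=28 Hollowpine=39 → close Hollowpine (overflow 30)
  39÷1 = 39 each, +1 to first 0

Closure order: Ironridge, Greywater, Hollowpine
Last habitat: Fernhollow with 67 animals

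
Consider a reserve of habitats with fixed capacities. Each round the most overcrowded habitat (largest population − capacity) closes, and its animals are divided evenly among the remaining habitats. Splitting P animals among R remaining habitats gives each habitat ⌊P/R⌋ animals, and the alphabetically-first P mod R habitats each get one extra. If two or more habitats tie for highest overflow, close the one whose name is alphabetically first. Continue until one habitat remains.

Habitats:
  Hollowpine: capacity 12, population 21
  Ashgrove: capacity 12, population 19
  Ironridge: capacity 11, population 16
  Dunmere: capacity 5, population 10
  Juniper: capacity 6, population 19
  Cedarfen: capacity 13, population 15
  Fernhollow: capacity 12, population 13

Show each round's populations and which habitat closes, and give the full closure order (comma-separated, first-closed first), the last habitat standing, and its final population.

Closure order: Juniper, Hollowpine, Ashgrove, Dunmere, Ironridge, Cedarfen
Last habitat: Fernhollow with 113 animals

Round 1: Ashgrove=19 Cedarfen=15 Dunmere=10 Fernhollow=13 Hollowpine=21 Ironridge=16 Juniper=19 → close Juniper (overflow 13)
  19÷6 = 3 each, +1 to first 1
Round 2: Ashgrove=23 Cedarfen=18 Dunmere=13 Fernhollow=16 Hollowpine=24 Ironridge=19 → close Hollowpine (overflow 12)
  24÷5 = 4 each, +1 to first 4
Round 3: Ashgrove=28 Cedarfen=23 Dunmere=18 Fernhollow=21 Ironridge=23 → close Ashgrove (overflow 16)
  28÷4 = 7 each, +1 to first 0
Round 4: Cedarfen=30 Dunmere=25 Fernhollow=28 Ironridge=30 → close Dunmere (overflow 20)
  25÷3 = 8 each, +1 to first 1
Round 5: Cedarfen=39 Fernhollow=36 Ironridge=38 → close Ironridge (overflow 27)
  38÷2 = 19 each, +1 to first 0
Round 6: Cedarfen=58 Fernhollow=55 → close Cedarfen (overflow 45)
  58÷1 = 58 each, +1 to first 0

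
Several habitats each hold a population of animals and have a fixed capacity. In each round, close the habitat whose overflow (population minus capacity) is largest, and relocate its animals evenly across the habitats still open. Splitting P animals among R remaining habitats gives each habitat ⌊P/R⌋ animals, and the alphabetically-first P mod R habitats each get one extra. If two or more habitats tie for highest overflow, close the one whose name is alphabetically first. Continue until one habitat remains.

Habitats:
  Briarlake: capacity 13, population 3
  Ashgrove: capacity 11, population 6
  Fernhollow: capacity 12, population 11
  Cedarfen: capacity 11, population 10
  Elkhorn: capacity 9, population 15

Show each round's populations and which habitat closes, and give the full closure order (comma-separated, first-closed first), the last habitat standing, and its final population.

Round 1: Ashgrove=6 Briarlake=3 Cedarfen=10 Elkhorn=15 Fernhollow=11 → close Elkhorn (overflow 6)
  15÷4 = 3 each, +1 to first 3
Round 2: Ashgrove=10 Briarlake=7 Cedarfen=14 Fernhollow=14 → close Cedarfen (overflow 3)
  14÷3 = 4 each, +1 to first 2
Round 3: Ashgrove=15 Briarlake=12 Fernhollow=18 → close Fernhollow (overflow 6)
  18÷2 = 9 each, +1 to first 0
Round 4: Ashgrove=24 Briarlake=21 → close Ashgrove (overflow 13)
  24÷1 = 24 each, +1 to first 0

Closure order: Elkhorn, Cedarfen, Fernhollow, Ashgrove
Last habitat: Briarlake with 45 animals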